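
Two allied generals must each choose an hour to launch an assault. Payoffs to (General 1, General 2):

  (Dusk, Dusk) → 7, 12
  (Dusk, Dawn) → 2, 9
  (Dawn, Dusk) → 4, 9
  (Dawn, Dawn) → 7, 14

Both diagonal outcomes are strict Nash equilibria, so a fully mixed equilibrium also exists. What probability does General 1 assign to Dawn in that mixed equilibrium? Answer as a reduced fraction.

General 1's mix p on Dusk must make General 2 indifferent between Dusk and Dawn.
General 2's payoff from Dusk: 12p + 9(1−p). From Dawn: 9p + 14(1−p).
Set equal: 3p = 5(1−p) → p = 5/8.
Probability on Dawn is 1 − 5/8 = 3/8.

3/8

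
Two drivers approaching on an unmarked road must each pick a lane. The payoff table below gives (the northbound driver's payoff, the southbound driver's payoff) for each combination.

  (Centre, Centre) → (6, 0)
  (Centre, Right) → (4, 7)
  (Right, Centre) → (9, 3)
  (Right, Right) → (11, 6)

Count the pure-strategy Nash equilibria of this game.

Both Right: the northbound driver gets 11 (best alternative 4); the southbound driver gets 6 (best alternative 3). Neither deviates — NE.
Both Centre is not a NE: the northbound driver would switch to Right (9 > 6).
No other cell survives both best-response checks, so there is 1 pure NE.

1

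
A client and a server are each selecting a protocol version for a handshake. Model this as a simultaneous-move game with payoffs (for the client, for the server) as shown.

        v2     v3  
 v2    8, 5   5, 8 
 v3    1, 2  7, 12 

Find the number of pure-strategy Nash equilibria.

1

Both v3: the client gets 7 (best alternative 5); the server gets 12 (best alternative 2). Neither deviates — NE.
Both v2 is not a NE: the server would switch to v3 (8 > 5).
No other cell survives both best-response checks, so there is 1 pure NE.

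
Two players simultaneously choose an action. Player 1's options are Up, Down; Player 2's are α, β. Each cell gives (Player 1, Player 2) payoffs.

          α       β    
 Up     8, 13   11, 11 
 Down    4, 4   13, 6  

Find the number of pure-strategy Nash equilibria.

(Up, α): Player 1 gets 8 (best alternative 4); Player 2 gets 13 (best alternative 11). Neither deviates — NE.
(Down, β): Player 1 gets 13 (best alternative 11); Player 2 gets 6 (best alternative 4). Neither deviates — NE.
(Down, α) is not a NE: Player 1 would switch to Up (8 > 4).
No other cell survives both best-response checks, so there are 2 pure NE.

2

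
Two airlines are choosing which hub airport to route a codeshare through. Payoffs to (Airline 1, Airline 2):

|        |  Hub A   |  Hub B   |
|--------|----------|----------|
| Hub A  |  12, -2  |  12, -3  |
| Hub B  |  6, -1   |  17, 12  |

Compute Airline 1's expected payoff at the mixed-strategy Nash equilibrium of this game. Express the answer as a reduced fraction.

Airline 2 mixes with probability q on Hub A, chosen so Airline 1 is indifferent: 12q + 12(1−q) = 6q + 17(1−q) gives q = 5/11.
Airline 1's expected payoff (from either row, since indifferent) is 12·5/11 + 12·6/11 = 12.

12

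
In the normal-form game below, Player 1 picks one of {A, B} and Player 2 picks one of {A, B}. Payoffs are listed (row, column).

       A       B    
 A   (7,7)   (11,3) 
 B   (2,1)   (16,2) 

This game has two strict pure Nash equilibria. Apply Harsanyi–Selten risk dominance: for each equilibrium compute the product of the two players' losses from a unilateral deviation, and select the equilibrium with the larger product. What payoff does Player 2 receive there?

At both A: Player 1 loses 7 − 2 = 5 by deviating; Player 2 loses 7 − 3 = 4. Product = 5·4 = 20.
At both B: Player 1 loses 16 − 11 = 5 by deviating; Player 2 loses 2 − 1 = 1. Product = 5·1 = 5.
20 > 5, so both A is risk-dominant. Player 2's payoff there is 7.

7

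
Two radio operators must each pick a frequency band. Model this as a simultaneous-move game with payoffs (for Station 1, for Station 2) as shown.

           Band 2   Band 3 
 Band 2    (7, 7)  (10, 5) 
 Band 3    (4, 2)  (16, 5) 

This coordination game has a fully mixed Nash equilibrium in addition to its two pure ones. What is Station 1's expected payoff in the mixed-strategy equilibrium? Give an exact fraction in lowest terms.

Station 2 mixes with probability q on Band 2, chosen so Station 1 is indifferent: 7q + 10(1−q) = 4q + 16(1−q) gives q = 2/3.
Station 1's expected payoff (from either row, since indifferent) is 7·2/3 + 10·1/3 = 8.

8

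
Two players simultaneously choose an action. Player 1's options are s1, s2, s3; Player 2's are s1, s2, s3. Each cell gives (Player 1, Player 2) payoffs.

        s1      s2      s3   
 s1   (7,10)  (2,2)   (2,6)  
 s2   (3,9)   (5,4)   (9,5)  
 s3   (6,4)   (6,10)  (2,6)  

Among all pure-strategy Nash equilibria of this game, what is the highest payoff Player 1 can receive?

7

Both s1 is a pure NE (Player 1: 7 ≥ 6; Player 2: 10 ≥ 6). Player 1 gets 7.
(s3, s2) is a pure NE (Player 1: 6 ≥ 5; Player 2: 10 ≥ 6). Player 1 gets 6.
Every other cell has a profitable deviation for at least one player. Highest of {7, 6} is 7.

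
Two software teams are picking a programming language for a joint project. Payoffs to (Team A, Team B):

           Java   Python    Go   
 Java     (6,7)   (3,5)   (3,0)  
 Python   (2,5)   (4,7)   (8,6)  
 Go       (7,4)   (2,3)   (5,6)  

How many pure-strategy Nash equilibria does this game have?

1

Both Python: Team A gets 4 (best alternative 3); Team B gets 7 (best alternative 6). Neither deviates — NE.
Both Go is not a NE: Team A would switch to Python (8 > 5).
No other cell survives both best-response checks, so there is 1 pure NE.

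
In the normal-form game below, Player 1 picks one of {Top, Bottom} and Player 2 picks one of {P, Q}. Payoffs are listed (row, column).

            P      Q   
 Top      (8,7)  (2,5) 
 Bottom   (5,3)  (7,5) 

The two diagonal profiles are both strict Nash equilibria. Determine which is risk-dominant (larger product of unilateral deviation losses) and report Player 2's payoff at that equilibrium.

At (Top, P): Player 1 loses 8 − 5 = 3 by deviating; Player 2 loses 7 − 5 = 2. Product = 3·2 = 6.
At (Bottom, Q): Player 1 loses 7 − 2 = 5 by deviating; Player 2 loses 5 − 3 = 2. Product = 5·2 = 10.
10 > 6, so (Bottom, Q) is risk-dominant. Player 2's payoff there is 5.

5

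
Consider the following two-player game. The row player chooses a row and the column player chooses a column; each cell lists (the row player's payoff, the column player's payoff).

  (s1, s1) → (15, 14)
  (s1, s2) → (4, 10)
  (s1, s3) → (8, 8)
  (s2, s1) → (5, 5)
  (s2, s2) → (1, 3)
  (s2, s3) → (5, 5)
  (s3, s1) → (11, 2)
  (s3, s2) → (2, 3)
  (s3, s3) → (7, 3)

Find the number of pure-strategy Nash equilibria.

1

Both s1: the row player gets 15 (best alternative 11); the column player gets 14 (best alternative 10). Neither deviates — NE.
Both s2 is not a NE: the row player would switch to s1 (4 > 1).
No other cell survives both best-response checks, so there is 1 pure NE.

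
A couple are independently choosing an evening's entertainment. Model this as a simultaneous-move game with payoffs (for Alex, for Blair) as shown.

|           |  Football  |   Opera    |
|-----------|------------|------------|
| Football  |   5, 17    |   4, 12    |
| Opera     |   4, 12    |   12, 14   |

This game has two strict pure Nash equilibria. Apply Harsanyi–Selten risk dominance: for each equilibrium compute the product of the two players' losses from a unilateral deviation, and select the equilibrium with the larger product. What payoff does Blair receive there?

At both Football: Alex loses 5 − 4 = 1 by deviating; Blair loses 17 − 12 = 5. Product = 1·5 = 5.
At both Opera: Alex loses 12 − 4 = 8 by deviating; Blair loses 14 − 12 = 2. Product = 8·2 = 16.
16 > 5, so both Opera is risk-dominant. Blair's payoff there is 14.

14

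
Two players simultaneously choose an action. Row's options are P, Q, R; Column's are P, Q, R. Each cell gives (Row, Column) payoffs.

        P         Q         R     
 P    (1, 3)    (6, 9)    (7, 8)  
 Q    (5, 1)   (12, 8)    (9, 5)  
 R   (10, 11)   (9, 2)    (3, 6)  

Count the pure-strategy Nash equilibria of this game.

2

Both Q: Row gets 12 (best alternative 9); Column gets 8 (best alternative 5). Neither deviates — NE.
(R, P): Row gets 10 (best alternative 5); Column gets 11 (best alternative 6). Neither deviates — NE.
Both R is not a NE: Row would switch to Q (9 > 3).
No other cell survives both best-response checks, so there are 2 pure NE.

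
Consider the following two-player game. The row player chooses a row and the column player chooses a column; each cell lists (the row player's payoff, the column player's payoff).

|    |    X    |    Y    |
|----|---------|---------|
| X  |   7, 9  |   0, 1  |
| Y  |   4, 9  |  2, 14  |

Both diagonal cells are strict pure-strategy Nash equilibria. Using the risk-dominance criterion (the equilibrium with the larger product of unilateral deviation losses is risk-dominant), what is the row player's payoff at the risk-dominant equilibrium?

At both X: the row player loses 7 − 4 = 3 by deviating; the column player loses 9 − 1 = 8. Product = 3·8 = 24.
At both Y: the row player loses 2 − 0 = 2 by deviating; the column player loses 14 − 9 = 5. Product = 2·5 = 10.
24 > 10, so both X is risk-dominant. The row player's payoff there is 7.

7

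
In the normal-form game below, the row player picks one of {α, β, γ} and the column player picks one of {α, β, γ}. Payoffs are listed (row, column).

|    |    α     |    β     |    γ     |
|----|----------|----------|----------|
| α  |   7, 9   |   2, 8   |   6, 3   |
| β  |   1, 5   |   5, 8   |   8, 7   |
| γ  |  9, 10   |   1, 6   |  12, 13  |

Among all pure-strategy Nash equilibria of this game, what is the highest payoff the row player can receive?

Both β is a pure NE (the row player: 5 ≥ 2; the column player: 8 ≥ 7). The row player gets 5.
Both γ is a pure NE (the row player: 12 ≥ 8; the column player: 13 ≥ 10). The row player gets 12.
Every other cell has a profitable deviation for at least one player. Highest of {5, 12} is 12.

12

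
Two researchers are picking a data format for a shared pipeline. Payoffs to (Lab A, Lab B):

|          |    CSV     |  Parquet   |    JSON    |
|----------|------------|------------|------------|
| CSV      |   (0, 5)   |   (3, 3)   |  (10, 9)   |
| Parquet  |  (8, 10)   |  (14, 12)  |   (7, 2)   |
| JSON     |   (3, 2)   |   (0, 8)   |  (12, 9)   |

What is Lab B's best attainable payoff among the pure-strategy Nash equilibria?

Both Parquet is a pure NE (Lab A: 14 ≥ 3; Lab B: 12 ≥ 10). Lab B gets 12.
Both JSON is a pure NE (Lab A: 12 ≥ 10; Lab B: 9 ≥ 8). Lab B gets 9.
Every other cell has a profitable deviation for at least one player. Highest of {12, 9} is 12.

12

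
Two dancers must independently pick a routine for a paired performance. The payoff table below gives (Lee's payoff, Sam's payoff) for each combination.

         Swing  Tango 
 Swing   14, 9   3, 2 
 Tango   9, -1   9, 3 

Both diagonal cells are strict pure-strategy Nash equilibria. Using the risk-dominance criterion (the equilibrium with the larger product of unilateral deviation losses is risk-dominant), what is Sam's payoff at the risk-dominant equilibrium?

At both Swing: Lee loses 14 − 9 = 5 by deviating; Sam loses 9 − 2 = 7. Product = 5·7 = 35.
At both Tango: Lee loses 9 − 3 = 6 by deviating; Sam loses 3 − (-1) = 4. Product = 6·4 = 24.
35 > 24, so both Swing is risk-dominant. Sam's payoff there is 9.

9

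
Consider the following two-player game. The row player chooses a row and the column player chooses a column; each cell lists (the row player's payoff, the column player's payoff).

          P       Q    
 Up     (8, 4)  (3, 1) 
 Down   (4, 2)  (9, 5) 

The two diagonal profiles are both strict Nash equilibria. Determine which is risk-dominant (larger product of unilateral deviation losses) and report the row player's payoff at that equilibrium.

At (Up, P): the row player loses 8 − 4 = 4 by deviating; the column player loses 4 − 1 = 3. Product = 4·3 = 12.
At (Down, Q): the row player loses 9 − 3 = 6 by deviating; the column player loses 5 − 2 = 3. Product = 6·3 = 18.
18 > 12, so (Down, Q) is risk-dominant. The row player's payoff there is 9.

9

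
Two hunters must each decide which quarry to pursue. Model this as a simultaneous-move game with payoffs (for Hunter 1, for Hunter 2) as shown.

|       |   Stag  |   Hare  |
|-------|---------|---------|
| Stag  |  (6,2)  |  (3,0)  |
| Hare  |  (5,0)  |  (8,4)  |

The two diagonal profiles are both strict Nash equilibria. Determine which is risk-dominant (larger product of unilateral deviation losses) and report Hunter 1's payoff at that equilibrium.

At both Stag: Hunter 1 loses 6 − 5 = 1 by deviating; Hunter 2 loses 2 − 0 = 2. Product = 1·2 = 2.
At both Hare: Hunter 1 loses 8 − 3 = 5 by deviating; Hunter 2 loses 4 − 0 = 4. Product = 5·4 = 20.
20 > 2, so both Hare is risk-dominant. Hunter 1's payoff there is 8.

8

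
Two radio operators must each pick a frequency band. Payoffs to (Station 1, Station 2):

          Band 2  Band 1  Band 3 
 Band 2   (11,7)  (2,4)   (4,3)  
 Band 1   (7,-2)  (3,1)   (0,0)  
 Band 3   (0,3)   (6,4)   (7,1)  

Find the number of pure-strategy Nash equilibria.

2

Both Band 2: Station 1 gets 11 (best alternative 7); Station 2 gets 7 (best alternative 4). Neither deviates — NE.
(Band 3, Band 1): Station 1 gets 6 (best alternative 3); Station 2 gets 4 (best alternative 3). Neither deviates — NE.
Both Band 3 is not a NE: Station 2 would switch to Band 1 (4 > 1).
No other cell survives both best-response checks, so there are 2 pure NE.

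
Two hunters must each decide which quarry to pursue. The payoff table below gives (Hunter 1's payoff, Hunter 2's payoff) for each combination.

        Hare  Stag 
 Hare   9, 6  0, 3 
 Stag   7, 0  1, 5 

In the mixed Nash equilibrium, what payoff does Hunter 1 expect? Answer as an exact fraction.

Hunter 2 mixes with probability q on Hare, chosen so Hunter 1 is indifferent: 9q + 0(1−q) = 7q + 1(1−q) gives q = 1/3.
Hunter 1's expected payoff (from either row, since indifferent) is 9·1/3 + 0·2/3 = 3.

3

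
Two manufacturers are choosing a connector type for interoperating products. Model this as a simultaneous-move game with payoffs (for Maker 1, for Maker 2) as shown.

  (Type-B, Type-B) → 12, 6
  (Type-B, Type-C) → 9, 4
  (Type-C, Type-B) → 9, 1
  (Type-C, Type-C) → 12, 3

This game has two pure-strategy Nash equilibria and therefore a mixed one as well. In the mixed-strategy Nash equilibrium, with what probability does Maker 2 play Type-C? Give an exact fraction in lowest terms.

Maker 2's mix q on Type-B must make Maker 1 indifferent between Type-B and Type-C.
Maker 1's payoff from Type-B: 12q + 9(1−q). From Type-C: 9q + 12(1−q).
Set equal: 3q = 3(1−q) → q = 3/6 = 1/2.
Probability on Type-C is 1 − 1/2 = 1/2.

1/2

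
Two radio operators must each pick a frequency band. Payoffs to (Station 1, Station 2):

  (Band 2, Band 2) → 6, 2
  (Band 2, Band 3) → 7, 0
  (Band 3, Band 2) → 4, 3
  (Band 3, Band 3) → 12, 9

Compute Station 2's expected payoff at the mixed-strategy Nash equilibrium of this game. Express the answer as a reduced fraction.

Station 1 mixes with probability p on Band 2, chosen so Station 2 is indifferent: 2p + 3(1−p) = 0p + 9(1−p) gives p = 3/4.
Station 2's expected payoff is 2·3/4 + 3·1/4 = 9/4.

9/4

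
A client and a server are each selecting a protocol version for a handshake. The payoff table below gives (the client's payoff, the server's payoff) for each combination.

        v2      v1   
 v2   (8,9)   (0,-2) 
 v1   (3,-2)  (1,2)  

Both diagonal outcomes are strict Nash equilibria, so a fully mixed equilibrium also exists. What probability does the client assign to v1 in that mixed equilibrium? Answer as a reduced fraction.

11/15

The client's mix p on v2 must make the server indifferent between v2 and v1.
The server's payoff from v2: 9p + (-2)(1−p). From v1: (-2)p + 2(1−p).
Set equal: 11p = 4(1−p) → p = 4/15.
Probability on v1 is 1 − 4/15 = 11/15.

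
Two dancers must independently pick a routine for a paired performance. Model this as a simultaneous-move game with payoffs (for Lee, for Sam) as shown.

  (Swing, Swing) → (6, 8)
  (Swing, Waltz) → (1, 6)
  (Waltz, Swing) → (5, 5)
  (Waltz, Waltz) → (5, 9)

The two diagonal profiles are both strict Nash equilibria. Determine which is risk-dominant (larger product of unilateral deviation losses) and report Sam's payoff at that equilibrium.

9

At both Swing: Lee loses 6 − 5 = 1 by deviating; Sam loses 8 − 6 = 2. Product = 1·2 = 2.
At both Waltz: Lee loses 5 − 1 = 4 by deviating; Sam loses 9 − 5 = 4. Product = 4·4 = 16.
16 > 2, so both Waltz is risk-dominant. Sam's payoff there is 9.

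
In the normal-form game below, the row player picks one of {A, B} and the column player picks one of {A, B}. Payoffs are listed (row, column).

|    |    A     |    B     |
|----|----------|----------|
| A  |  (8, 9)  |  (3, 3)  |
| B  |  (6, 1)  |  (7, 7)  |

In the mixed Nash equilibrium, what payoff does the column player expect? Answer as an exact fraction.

The row player mixes with probability p on A, chosen so the column player is indifferent: 9p + 1(1−p) = 3p + 7(1−p) gives p = 1/2.
The column player's expected payoff is 9·1/2 + 1·1/2 = 5.

5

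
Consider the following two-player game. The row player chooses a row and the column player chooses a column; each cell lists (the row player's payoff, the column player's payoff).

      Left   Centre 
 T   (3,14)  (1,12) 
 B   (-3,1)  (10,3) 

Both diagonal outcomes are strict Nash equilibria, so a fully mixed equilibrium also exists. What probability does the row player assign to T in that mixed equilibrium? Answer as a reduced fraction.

The row player's mix p on T must make the column player indifferent between Left and Centre.
The column player's payoff from Left: 14p + 1(1−p). From Centre: 12p + 3(1−p).
Set equal: 2p = 2(1−p) → p = 2/4 = 1/2.

1/2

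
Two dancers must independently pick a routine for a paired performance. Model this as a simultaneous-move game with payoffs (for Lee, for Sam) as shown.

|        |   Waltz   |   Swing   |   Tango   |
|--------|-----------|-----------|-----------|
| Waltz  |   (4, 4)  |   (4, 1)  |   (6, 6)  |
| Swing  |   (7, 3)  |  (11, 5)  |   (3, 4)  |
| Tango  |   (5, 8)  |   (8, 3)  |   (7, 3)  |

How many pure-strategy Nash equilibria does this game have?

1

Both Swing: Lee gets 11 (best alternative 8); Sam gets 5 (best alternative 4). Neither deviates — NE.
Both Waltz is not a NE: Lee would switch to Swing (7 > 4).
No other cell survives both best-response checks, so there is 1 pure NE.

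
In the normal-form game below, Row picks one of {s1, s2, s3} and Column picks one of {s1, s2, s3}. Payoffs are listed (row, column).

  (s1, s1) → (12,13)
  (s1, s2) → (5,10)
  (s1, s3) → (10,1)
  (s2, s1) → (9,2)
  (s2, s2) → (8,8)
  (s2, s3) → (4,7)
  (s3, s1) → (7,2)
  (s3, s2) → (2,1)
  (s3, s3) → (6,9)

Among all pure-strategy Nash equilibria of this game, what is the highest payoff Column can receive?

Both s1 is a pure NE (Row: 12 ≥ 9; Column: 13 ≥ 10). Column gets 13.
Both s2 is a pure NE (Row: 8 ≥ 5; Column: 8 ≥ 7). Column gets 8.
Every other cell has a profitable deviation for at least one player. Highest of {13, 8} is 13.

13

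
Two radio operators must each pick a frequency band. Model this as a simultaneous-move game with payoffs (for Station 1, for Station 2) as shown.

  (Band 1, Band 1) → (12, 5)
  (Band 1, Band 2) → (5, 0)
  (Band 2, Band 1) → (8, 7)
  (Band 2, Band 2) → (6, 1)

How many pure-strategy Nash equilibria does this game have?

1

Both Band 1: Station 1 gets 12 (best alternative 8); Station 2 gets 5 (best alternative 0). Neither deviates — NE.
Both Band 2 is not a NE: Station 2 would switch to Band 1 (7 > 1).
No other cell survives both best-response checks, so there is 1 pure NE.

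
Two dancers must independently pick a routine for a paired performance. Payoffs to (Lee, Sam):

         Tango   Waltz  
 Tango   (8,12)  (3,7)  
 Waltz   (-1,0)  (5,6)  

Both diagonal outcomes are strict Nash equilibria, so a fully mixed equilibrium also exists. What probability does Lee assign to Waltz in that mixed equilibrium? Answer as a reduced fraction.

5/11

Lee's mix p on Tango must make Sam indifferent between Tango and Waltz.
Sam's payoff from Tango: 12p + 0(1−p). From Waltz: 7p + 6(1−p).
Set equal: 5p = 6(1−p) → p = 6/11.
Probability on Waltz is 1 − 6/11 = 5/11.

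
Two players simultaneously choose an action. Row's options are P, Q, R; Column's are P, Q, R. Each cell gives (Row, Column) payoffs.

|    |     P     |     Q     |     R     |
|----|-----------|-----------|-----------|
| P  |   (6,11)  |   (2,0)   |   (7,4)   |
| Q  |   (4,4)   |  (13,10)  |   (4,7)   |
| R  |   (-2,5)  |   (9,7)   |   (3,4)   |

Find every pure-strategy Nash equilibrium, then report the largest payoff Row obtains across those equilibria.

Both P is a pure NE (Row: 6 ≥ 4; Column: 11 ≥ 4). Row gets 6.
Both Q is a pure NE (Row: 13 ≥ 9; Column: 10 ≥ 7). Row gets 13.
Every other cell has a profitable deviation for at least one player. Highest of {6, 13} is 13.

13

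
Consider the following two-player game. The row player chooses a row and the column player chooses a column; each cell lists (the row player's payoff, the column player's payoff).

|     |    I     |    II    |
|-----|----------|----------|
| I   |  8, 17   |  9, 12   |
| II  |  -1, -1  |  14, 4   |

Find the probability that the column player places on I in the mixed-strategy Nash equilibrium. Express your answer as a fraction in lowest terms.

The column player's mix q on I must make the row player indifferent between I and II.
The row player's payoff from I: 8q + 9(1−q). From II: (-1)q + 14(1−q).
Set equal: 9q = 5(1−q) → q = 5/14.

5/14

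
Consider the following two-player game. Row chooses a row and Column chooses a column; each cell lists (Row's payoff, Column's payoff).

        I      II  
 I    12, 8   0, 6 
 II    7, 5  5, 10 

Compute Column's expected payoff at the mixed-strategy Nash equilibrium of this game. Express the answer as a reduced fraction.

50/7

Row mixes with probability p on I, chosen so Column is indifferent: 8p + 5(1−p) = 6p + 10(1−p) gives p = 5/7.
Column's expected payoff is 8·5/7 + 5·2/7 = 50/7.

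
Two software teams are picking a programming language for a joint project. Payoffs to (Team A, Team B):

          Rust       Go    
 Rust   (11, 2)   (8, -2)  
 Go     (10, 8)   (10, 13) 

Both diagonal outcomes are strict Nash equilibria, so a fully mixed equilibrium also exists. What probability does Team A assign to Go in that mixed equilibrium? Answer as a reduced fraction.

Team A's mix p on Rust must make Team B indifferent between Rust and Go.
Team B's payoff from Rust: 2p + 8(1−p). From Go: (-2)p + 13(1−p).
Set equal: 4p = 5(1−p) → p = 5/9.
Probability on Go is 1 − 5/9 = 4/9.

4/9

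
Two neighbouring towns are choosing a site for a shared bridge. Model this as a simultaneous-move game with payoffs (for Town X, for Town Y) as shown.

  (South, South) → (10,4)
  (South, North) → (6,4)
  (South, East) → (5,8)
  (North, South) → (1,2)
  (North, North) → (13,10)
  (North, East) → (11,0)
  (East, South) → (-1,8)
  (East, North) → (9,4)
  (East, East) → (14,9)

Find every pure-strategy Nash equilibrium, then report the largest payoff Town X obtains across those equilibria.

14

Both North is a pure NE (Town X: 13 ≥ 9; Town Y: 10 ≥ 2). Town X gets 13.
Both East is a pure NE (Town X: 14 ≥ 11; Town Y: 9 ≥ 8). Town X gets 14.
Every other cell has a profitable deviation for at least one player. Highest of {13, 14} is 14.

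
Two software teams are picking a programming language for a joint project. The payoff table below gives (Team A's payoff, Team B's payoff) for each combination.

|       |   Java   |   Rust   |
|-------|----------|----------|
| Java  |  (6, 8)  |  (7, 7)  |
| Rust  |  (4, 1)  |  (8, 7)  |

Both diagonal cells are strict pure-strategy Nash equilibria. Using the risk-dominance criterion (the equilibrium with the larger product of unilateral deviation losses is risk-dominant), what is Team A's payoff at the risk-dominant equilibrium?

8

At both Java: Team A loses 6 − 4 = 2 by deviating; Team B loses 8 − 7 = 1. Product = 2·1 = 2.
At both Rust: Team A loses 8 − 7 = 1 by deviating; Team B loses 7 − 1 = 6. Product = 1·6 = 6.
6 > 2, so both Rust is risk-dominant. Team A's payoff there is 8.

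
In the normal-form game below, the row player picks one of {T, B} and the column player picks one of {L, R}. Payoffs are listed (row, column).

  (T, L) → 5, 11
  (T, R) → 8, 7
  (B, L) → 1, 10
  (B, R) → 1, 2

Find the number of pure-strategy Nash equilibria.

(T, L): the row player gets 5 (best alternative 1); the column player gets 11 (best alternative 7). Neither deviates — NE.
(B, R) is not a NE: the row player would switch to T (8 > 1).
No other cell survives both best-response checks, so there is 1 pure NE.

1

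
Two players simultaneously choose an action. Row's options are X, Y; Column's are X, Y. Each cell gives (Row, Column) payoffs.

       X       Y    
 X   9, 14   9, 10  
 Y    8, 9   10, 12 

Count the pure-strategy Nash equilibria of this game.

2

Both X: Row gets 9 (best alternative 8); Column gets 14 (best alternative 10). Neither deviates — NE.
Both Y: Row gets 10 (best alternative 9); Column gets 12 (best alternative 9). Neither deviates — NE.
(Y, X) is not a NE: Row would switch to X (9 > 8).
No other cell survives both best-response checks, so there are 2 pure NE.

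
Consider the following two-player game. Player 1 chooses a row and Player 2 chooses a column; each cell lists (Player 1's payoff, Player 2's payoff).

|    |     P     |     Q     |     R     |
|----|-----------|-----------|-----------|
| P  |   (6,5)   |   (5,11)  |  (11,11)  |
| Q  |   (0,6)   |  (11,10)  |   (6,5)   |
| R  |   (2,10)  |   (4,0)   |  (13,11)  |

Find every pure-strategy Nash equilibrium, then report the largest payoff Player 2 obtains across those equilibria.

Both Q is a pure NE (Player 1: 11 ≥ 5; Player 2: 10 ≥ 6). Player 2 gets 10.
Both R is a pure NE (Player 1: 13 ≥ 11; Player 2: 11 ≥ 10). Player 2 gets 11.
Every other cell has a profitable deviation for at least one player. Highest of {10, 11} is 11.

11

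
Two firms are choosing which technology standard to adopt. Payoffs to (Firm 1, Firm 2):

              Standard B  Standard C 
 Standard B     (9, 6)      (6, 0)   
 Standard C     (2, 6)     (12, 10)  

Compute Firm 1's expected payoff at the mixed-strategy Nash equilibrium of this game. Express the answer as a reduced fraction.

96/13

Firm 2 mixes with probability q on Standard B, chosen so Firm 1 is indifferent: 9q + 6(1−q) = 2q + 12(1−q) gives q = 6/13.
Firm 1's expected payoff (from either row, since indifferent) is 9·6/13 + 6·7/13 = 96/13.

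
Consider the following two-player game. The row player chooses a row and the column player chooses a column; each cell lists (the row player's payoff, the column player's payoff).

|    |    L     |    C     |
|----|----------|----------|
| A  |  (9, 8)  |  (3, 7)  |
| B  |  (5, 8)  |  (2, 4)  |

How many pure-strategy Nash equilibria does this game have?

(A, L): the row player gets 9 (best alternative 5); the column player gets 8 (best alternative 7). Neither deviates — NE.
(B, C) is not a NE: the row player would switch to A (3 > 2).
No other cell survives both best-response checks, so there is 1 pure NE.

1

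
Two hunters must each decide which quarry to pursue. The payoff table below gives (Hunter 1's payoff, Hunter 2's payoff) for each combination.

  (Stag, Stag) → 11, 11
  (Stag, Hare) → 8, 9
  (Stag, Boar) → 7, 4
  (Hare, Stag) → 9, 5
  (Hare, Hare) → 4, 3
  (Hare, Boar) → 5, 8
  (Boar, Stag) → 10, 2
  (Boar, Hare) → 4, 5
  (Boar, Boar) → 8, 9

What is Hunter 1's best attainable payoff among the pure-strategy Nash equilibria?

11

Both Stag is a pure NE (Hunter 1: 11 ≥ 10; Hunter 2: 11 ≥ 9). Hunter 1 gets 11.
Both Boar is a pure NE (Hunter 1: 8 ≥ 7; Hunter 2: 9 ≥ 5). Hunter 1 gets 8.
Every other cell has a profitable deviation for at least one player. Highest of {11, 8} is 11.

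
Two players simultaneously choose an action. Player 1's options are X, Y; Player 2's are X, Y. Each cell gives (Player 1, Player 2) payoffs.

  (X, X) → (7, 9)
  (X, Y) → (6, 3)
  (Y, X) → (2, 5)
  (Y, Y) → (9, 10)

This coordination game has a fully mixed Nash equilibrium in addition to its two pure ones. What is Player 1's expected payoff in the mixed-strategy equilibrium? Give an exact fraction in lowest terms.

Player 2 mixes with probability q on X, chosen so Player 1 is indifferent: 7q + 6(1−q) = 2q + 9(1−q) gives q = 3/8.
Player 1's expected payoff (from either row, since indifferent) is 7·3/8 + 6·5/8 = 51/8.

51/8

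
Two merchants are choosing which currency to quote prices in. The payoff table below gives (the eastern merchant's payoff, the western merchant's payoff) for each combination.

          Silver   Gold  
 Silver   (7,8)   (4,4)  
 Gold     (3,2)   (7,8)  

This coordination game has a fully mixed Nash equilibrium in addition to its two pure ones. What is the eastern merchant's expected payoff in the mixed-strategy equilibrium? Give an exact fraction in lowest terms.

37/7

The western merchant mixes with probability q on Silver, chosen so the eastern merchant is indifferent: 7q + 4(1−q) = 3q + 7(1−q) gives q = 3/7.
The eastern merchant's expected payoff (from either row, since indifferent) is 7·3/7 + 4·4/7 = 37/7.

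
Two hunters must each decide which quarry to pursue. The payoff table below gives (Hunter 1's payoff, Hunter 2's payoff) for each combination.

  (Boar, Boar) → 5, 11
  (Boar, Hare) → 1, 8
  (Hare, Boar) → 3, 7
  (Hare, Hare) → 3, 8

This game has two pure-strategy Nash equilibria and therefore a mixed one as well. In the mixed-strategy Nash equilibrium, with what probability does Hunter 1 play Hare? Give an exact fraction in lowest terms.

Hunter 1's mix p on Boar must make Hunter 2 indifferent between Boar and Hare.
Hunter 2's payoff from Boar: 11p + 7(1−p). From Hare: 8p + 8(1−p).
Set equal: 3p = 1(1−p) → p = 1/4.
Probability on Hare is 1 − 1/4 = 3/4.

3/4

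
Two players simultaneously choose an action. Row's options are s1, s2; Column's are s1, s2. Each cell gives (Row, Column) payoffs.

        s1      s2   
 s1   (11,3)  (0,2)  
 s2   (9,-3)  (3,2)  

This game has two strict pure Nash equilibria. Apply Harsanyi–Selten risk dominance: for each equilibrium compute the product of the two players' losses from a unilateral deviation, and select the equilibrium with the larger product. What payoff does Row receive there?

3

At both s1: Row loses 11 − 9 = 2 by deviating; Column loses 3 − 2 = 1. Product = 2·1 = 2.
At both s2: Row loses 3 − 0 = 3 by deviating; Column loses 2 − (-3) = 5. Product = 3·5 = 15.
15 > 2, so both s2 is risk-dominant. Row's payoff there is 3.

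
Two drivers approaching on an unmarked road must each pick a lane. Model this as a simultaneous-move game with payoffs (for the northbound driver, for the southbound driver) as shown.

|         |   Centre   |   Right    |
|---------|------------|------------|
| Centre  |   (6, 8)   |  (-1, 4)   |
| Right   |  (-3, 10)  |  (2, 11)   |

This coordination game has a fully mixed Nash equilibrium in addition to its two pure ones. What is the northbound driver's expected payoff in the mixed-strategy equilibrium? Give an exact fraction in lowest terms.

The southbound driver mixes with probability q on Centre, chosen so the northbound driver is indifferent: 6q + (-1)(1−q) = (-3)q + 2(1−q) gives q = 1/4.
The northbound driver's expected payoff (from either row, since indifferent) is 6·1/4 + (-1)·3/4 = 3/4.

3/4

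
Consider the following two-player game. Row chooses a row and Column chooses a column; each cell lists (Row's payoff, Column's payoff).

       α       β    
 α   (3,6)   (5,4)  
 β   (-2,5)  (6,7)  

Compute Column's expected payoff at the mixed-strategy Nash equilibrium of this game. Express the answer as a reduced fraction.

11/2

Row mixes with probability p on α, chosen so Column is indifferent: 6p + 5(1−p) = 4p + 7(1−p) gives p = 1/2.
Column's expected payoff is 6·1/2 + 5·1/2 = 11/2.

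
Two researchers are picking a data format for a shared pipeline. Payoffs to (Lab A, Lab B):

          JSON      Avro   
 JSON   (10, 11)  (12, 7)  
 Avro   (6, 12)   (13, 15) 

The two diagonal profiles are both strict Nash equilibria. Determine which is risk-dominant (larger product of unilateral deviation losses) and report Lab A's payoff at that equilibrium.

At both JSON: Lab A loses 10 − 6 = 4 by deviating; Lab B loses 11 − 7 = 4. Product = 4·4 = 16.
At both Avro: Lab A loses 13 − 12 = 1 by deviating; Lab B loses 15 − 12 = 3. Product = 1·3 = 3.
16 > 3, so both JSON is risk-dominant. Lab A's payoff there is 10.

10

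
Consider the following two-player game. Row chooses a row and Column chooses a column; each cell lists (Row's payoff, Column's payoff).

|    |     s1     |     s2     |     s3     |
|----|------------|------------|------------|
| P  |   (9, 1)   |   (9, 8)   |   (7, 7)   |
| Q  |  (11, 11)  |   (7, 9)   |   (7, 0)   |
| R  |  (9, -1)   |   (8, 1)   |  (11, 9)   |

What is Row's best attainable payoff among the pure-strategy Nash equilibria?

11

(P, s2) is a pure NE (Row: 9 ≥ 8; Column: 8 ≥ 7). Row gets 9.
(Q, s1) is a pure NE (Row: 11 ≥ 9; Column: 11 ≥ 9). Row gets 11.
(R, s3) is a pure NE (Row: 11 ≥ 7; Column: 9 ≥ 1). Row gets 11.
Every other cell has a profitable deviation for at least one player. Highest of {9, 11, 11} is 11.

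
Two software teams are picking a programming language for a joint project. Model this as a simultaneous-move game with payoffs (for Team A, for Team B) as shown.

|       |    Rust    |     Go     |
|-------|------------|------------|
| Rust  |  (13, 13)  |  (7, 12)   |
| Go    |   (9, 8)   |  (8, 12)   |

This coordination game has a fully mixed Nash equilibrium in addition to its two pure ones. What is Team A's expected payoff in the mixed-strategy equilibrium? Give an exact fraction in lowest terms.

Team B mixes with probability q on Rust, chosen so Team A is indifferent: 13q + 7(1−q) = 9q + 8(1−q) gives q = 1/5.
Team A's expected payoff (from either row, since indifferent) is 13·1/5 + 7·4/5 = 41/5.

41/5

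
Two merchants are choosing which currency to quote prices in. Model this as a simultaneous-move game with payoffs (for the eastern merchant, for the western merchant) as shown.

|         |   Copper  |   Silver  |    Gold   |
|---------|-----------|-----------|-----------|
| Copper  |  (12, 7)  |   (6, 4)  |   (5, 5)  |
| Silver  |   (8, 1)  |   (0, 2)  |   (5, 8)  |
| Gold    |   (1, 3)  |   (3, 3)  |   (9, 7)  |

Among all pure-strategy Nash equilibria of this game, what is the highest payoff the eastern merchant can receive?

12

Both Copper is a pure NE (the eastern merchant: 12 ≥ 8; the western merchant: 7 ≥ 5). The eastern merchant gets 12.
Both Gold is a pure NE (the eastern merchant: 9 ≥ 5; the western merchant: 7 ≥ 3). The eastern merchant gets 9.
Every other cell has a profitable deviation for at least one player. Highest of {12, 9} is 12.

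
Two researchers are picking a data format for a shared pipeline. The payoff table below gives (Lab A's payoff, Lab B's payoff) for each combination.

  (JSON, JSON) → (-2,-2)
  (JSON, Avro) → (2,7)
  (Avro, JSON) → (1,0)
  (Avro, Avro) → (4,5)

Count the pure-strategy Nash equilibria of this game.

1

Both Avro: Lab A gets 4 (best alternative 2); Lab B gets 5 (best alternative 0). Neither deviates — NE.
Both JSON is not a NE: Lab A would switch to Avro (1 > -2).
No other cell survives both best-response checks, so there is 1 pure NE.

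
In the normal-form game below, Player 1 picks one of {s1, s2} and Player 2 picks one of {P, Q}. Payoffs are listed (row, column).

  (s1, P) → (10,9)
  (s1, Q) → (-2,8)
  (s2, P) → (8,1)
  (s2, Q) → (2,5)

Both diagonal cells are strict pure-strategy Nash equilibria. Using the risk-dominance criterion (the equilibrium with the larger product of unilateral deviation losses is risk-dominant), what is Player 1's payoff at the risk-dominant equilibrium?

2

At (s1, P): Player 1 loses 10 − 8 = 2 by deviating; Player 2 loses 9 − 8 = 1. Product = 2·1 = 2.
At (s2, Q): Player 1 loses 2 − (-2) = 4 by deviating; Player 2 loses 5 − 1 = 4. Product = 4·4 = 16.
16 > 2, so (s2, Q) is risk-dominant. Player 1's payoff there is 2.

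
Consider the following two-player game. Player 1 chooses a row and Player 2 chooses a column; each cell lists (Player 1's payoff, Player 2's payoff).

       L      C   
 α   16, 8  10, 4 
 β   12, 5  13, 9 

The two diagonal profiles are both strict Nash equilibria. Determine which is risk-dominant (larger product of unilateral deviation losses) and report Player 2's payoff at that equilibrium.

At (α, L): Player 1 loses 16 − 12 = 4 by deviating; Player 2 loses 8 − 4 = 4. Product = 4·4 = 16.
At (β, C): Player 1 loses 13 − 10 = 3 by deviating; Player 2 loses 9 − 5 = 4. Product = 3·4 = 12.
16 > 12, so (α, L) is risk-dominant. Player 2's payoff there is 8.

8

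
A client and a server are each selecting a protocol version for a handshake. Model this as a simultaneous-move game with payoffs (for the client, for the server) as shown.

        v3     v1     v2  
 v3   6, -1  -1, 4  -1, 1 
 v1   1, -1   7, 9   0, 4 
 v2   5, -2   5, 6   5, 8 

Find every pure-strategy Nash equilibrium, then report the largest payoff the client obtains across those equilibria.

Both v1 is a pure NE (the client: 7 ≥ 5; the server: 9 ≥ 4). The client gets 7.
Both v2 is a pure NE (the client: 5 ≥ 0; the server: 8 ≥ 6). The client gets 5.
Every other cell has a profitable deviation for at least one player. Highest of {7, 5} is 7.

7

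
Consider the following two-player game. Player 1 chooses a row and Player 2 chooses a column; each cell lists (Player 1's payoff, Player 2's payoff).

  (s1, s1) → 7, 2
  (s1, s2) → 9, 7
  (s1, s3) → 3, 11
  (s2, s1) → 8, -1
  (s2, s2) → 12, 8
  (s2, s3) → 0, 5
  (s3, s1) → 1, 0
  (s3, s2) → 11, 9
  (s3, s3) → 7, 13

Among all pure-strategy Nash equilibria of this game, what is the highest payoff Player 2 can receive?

Both s2 is a pure NE (Player 1: 12 ≥ 11; Player 2: 8 ≥ 5). Player 2 gets 8.
Both s3 is a pure NE (Player 1: 7 ≥ 3; Player 2: 13 ≥ 9). Player 2 gets 13.
Every other cell has a profitable deviation for at least one player. Highest of {8, 13} is 13.

13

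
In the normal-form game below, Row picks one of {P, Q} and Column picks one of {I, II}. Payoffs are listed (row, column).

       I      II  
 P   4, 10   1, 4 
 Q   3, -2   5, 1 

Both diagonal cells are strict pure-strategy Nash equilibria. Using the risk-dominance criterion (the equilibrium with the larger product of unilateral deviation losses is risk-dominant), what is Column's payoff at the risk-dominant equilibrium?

1

At (P, I): Row loses 4 − 3 = 1 by deviating; Column loses 10 − 4 = 6. Product = 1·6 = 6.
At (Q, II): Row loses 5 − 1 = 4 by deviating; Column loses 1 − (-2) = 3. Product = 4·3 = 12.
12 > 6, so (Q, II) is risk-dominant. Column's payoff there is 1.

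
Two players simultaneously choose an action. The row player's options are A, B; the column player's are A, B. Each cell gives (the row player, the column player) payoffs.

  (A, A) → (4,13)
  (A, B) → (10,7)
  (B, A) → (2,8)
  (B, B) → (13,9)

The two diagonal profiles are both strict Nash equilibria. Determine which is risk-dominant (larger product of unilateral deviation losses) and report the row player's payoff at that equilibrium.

At both A: the row player loses 4 − 2 = 2 by deviating; the column player loses 13 − 7 = 6. Product = 2·6 = 12.
At both B: the row player loses 13 − 10 = 3 by deviating; the column player loses 9 − 8 = 1. Product = 3·1 = 3.
12 > 3, so both A is risk-dominant. The row player's payoff there is 4.

4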